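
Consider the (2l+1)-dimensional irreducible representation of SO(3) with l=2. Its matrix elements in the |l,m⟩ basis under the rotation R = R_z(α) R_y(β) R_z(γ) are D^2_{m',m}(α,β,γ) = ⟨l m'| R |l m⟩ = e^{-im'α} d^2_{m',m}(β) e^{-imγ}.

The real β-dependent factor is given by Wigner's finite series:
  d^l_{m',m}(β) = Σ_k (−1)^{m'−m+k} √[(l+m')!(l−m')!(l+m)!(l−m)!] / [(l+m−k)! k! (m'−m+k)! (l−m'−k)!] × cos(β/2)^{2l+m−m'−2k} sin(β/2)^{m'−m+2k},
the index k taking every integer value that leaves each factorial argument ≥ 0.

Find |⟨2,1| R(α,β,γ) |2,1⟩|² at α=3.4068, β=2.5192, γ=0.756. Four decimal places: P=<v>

First d^2_{1,1}(β=2.5192), then the phase factors e^{-i(1)α} and e^{-i(1)γ}:
With c≡cos(β/2)=0.306198 and s≡sin(β/2)=0.951968, N=[6·1·6·1]^{1/2}=6.000000
The bounds max(0,m−m')=0 and min(l+m,l−m')=1 give 2 terms
  k=0: (−1)^0·6.0000/(6)·0.3062^4·0.9520^0 = +0.008790
  k=1: (−1)^1·6.0000/(2)·0.3062^2·0.9520^2 = -0.254900
d^2_{1,1}(2.5192) = +0.008790 -0.254900 = -0.246110
|D^2_{1,1}|² = |d^2_{1,1}(β)|² = (-0.246110)² = 0.060570 (the z-rotation phases have unit modulus)

P=0.0606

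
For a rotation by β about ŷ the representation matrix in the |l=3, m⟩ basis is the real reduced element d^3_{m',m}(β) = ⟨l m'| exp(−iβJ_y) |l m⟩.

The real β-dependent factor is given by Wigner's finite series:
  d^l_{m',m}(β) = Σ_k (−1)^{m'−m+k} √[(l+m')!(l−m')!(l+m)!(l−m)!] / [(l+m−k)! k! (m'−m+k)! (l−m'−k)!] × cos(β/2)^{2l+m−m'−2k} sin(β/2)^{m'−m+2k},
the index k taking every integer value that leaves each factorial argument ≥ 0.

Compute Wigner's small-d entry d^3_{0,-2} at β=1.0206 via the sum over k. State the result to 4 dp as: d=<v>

d^3_{0,-2}(β=1.0206) via Wigner's sum:
c=cos(1.0206/2)=0.872598, s=sin(1.0206/2)=0.488439; N=√[6·6·1·120]=65.726707
k: max(0,(-2)−(0))=0 … min(3+(-2),3−(0))=1
  k=0: (−1)^2·65.7267/(12)·0.8726^4·0.4884^2 = +0.757597
  k=1: (−1)^3·65.7267/(12)·0.8726^2·0.4884^4 = -0.237373
d^3_{0,-2}(1.0206) = +0.757597 -0.237373 = +0.520224

d=0.5202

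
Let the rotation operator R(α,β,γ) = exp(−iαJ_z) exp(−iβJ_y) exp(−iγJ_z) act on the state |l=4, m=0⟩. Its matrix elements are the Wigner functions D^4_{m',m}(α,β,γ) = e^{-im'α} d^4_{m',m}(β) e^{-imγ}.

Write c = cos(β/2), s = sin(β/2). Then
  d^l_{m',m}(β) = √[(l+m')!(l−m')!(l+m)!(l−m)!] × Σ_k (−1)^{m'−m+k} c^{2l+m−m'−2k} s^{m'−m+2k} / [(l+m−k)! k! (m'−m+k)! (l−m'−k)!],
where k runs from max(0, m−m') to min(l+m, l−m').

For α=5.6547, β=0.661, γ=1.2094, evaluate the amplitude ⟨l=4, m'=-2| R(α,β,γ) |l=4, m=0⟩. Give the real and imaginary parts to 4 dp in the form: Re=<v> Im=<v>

Re=0.1546 Im=-0.4764

First d^4_{-2,0}(β=0.661), then the phase factors e^{-i(-2)α} and e^{-i(0)γ}:
c=cos(0.661/2)=0.945880, s=sin(0.661/2)=0.324516; N=√[2·720·24·24]=910.735966
k∈{2,3,4} keeps every argument non-negative
  k=2: (−1)^0·910.7360/(96)·0.9459^6·0.3245^2 = +0.715501
  k=3: (−1)^1·910.7360/(36)·0.9459^4·0.3245^4 = -0.224584
  k=4: (−1)^2·910.7360/(96)·0.9459^2·0.3245^6 = +0.009913
d^4_{-2,0}(0.661) = +0.715501 -0.224584 +0.009913 = +0.500830
Attach z-rotation phases: D = e^{-i(-2)(5.6547)}·(+0.500830)·e^{-i(0)(1.2094)} = +0.154606-0.476369i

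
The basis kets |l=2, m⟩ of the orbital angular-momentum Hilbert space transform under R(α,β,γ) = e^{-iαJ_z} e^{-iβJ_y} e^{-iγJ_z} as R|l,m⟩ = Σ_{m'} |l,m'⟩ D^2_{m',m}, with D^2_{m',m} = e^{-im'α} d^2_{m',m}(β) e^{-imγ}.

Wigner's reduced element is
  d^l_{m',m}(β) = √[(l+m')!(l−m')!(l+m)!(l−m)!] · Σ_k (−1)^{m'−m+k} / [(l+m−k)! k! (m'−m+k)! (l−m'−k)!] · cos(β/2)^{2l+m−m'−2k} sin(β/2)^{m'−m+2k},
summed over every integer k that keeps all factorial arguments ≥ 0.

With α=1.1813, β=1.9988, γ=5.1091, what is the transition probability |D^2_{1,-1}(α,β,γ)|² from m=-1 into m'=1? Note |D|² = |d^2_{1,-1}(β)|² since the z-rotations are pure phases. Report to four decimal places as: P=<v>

First d^2_{1,-1}(β=1.9988), then the phase factors e^{-i(1)α} and e^{-i(-1)γ}:
With c≡cos(β/2)=0.540807 and s≡sin(β/2)=0.841147, N=[6·1·1·6]^{1/2}=6.000000
The bounds max(0,m−m')=0 and min(l+m,l−m')=1 give 2 terms
  k=0: (−1)^2·6.0000/(2)·0.5408^2·0.8411^2 = +0.620797
  k=1: (−1)^3·6.0000/(6)·0.5408^0·0.8411^4 = -0.500595
d^2_{1,-1}(1.9988) = +0.620797 -0.500595 = +0.120201
|D^2_{1,-1}|² = |d^2_{1,-1}(β)|² = (+0.120201)² = 0.014448 (the z-rotation phases have unit modulus)

P=0.0144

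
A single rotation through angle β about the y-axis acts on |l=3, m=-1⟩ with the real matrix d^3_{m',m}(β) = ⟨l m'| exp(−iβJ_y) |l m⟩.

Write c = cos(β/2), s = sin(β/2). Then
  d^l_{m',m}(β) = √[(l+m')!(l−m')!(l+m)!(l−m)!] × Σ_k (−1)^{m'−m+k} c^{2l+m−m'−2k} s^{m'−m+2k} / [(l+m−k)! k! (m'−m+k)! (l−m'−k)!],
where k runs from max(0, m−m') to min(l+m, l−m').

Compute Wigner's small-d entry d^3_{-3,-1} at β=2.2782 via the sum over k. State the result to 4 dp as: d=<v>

d=0.0979

d^3_{-3,-1}(β=2.2782) via Wigner's sum:
c=cos(2.2782/2)=0.418412, s=sin(2.2782/2)=0.908257; N=√[1·720·2·24]=185.903201
Admissible k: 2..2 (factorial args all ≥0)
  k=2: (−1)^0·185.9032/(48)·0.4184^4·0.9083^2 = +0.097922
d^3_{-3,-1}(2.2782) = +0.097922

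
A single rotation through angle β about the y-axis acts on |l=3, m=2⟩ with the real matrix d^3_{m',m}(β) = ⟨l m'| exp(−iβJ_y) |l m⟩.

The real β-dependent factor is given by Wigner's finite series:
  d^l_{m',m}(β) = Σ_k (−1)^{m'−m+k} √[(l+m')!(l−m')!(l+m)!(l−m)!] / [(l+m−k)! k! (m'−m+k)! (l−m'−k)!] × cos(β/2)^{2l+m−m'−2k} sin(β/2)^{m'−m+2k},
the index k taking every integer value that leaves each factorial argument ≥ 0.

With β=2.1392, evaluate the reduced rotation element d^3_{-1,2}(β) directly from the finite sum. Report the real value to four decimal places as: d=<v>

d=-0.3151

d^3_{-1,2}(β=2.1392) via Wigner's sum:
With c≡cos(β/2)=0.480475 and s≡sin(β/2)=0.877008, N=[2·24·120·1]^{1/2}=75.894664
Admissible k: 3..4 (factorial args all ≥0)
  k=3: (−1)^0·75.8947/(12)·0.4805^3·0.8770^3 = +0.473210
  k=4: (−1)^1·75.8947/(24)·0.4805^1·0.8770^5 = -0.788296
d^3_{-1,2}(2.1392) = +0.473210 -0.788296 = -0.315087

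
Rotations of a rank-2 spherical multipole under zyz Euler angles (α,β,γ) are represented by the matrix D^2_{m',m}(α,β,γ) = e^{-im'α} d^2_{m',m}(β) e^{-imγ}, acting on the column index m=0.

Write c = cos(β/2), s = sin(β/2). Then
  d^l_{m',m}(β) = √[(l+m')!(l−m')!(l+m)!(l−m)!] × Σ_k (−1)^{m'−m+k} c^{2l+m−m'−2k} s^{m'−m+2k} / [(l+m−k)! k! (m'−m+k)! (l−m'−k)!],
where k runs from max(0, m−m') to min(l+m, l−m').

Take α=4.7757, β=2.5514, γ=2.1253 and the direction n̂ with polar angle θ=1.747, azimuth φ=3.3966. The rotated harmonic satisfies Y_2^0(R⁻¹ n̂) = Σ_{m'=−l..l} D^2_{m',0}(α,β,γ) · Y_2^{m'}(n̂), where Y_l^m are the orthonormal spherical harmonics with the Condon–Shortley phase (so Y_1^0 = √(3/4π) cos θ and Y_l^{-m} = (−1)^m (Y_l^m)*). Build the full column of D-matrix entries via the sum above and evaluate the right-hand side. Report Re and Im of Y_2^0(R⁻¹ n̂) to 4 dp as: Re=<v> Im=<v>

Need the full column D^2_{m',0} for m'=−2..2 at α=4.7757, β=2.5514, γ=2.1253.
cos(β/2)=0.290832, sin(β/2)=0.956774
d^2_{-2,0}: single k=2 term ⇒ +0.189661;  D = -0.188143-0.023951i
d^2_{-1,0}: k∈[1..2] ⇒ +0.057652 -0.623945 = -0.566293;  D = -0.035829+0.565159i
d^2_{0,0}: k∈[0..2] ⇒ +0.007154 -0.309716 +0.837988 = +0.535426;  D = +0.535426+0.000000i
d^2_{1,0}: k∈[0..1] ⇒ -0.057652 +0.623945 = +0.566293;  D = +0.035829+0.565159i
d^2_{2,0}: single k=0 term ⇒ +0.189661;  D = -0.188143+0.023951i
Y_2^{m'}(θ=1.747,φ=3.3966) and Σ D·Y over m':
  (-0.1881-0.0240i)·(+0.3268-0.1828i)  (-0.0358+0.5652i)·(+0.1290-0.0336i)  (+0.5354+0.0000i)·(-0.2863+0.0000i)  (+0.0358+0.5652i)·(-0.1290-0.0336i)  (-0.1881+0.0240i)·(+0.3268+0.1828i)
Y_2^0(R⁻¹ n̂) = -0.256242+0.000000i

Re=-0.2562 Im=0.0000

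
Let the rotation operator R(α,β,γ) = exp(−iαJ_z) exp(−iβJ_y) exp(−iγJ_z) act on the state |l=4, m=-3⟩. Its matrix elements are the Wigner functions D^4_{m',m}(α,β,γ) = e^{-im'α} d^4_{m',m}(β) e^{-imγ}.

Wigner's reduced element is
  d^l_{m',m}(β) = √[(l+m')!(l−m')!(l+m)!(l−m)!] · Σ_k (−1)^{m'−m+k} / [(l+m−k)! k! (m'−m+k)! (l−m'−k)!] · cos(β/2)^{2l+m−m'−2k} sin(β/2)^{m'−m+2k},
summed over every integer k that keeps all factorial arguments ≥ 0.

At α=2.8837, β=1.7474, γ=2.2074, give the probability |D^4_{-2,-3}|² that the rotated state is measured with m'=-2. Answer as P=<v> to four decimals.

P=0.1788

Split into d^4_{-2,-3}(β=1.7474) × two z-phases.
c=cos(1.7474/2)=0.641994, s=sin(1.7474/2)=0.766710; N=√[2·720·1·5040]=2693.993318
Admissible k: 0..1 (factorial args all ≥0)
  k=0: (−1)^1·2693.9933/(720)·0.6420^7·0.7667^1 = -0.128947
  k=1: (−1)^2·2693.9933/(240)·0.6420^5·0.7667^3 = +0.551738
d^4_{-2,-3}(1.7474) = -0.128947 +0.551738 = +0.422791
|D^4_{-2,-3}|² = |d^4_{-2,-3}(β)|² = (+0.422791)² = 0.178752 (the z-rotation phases have unit modulus)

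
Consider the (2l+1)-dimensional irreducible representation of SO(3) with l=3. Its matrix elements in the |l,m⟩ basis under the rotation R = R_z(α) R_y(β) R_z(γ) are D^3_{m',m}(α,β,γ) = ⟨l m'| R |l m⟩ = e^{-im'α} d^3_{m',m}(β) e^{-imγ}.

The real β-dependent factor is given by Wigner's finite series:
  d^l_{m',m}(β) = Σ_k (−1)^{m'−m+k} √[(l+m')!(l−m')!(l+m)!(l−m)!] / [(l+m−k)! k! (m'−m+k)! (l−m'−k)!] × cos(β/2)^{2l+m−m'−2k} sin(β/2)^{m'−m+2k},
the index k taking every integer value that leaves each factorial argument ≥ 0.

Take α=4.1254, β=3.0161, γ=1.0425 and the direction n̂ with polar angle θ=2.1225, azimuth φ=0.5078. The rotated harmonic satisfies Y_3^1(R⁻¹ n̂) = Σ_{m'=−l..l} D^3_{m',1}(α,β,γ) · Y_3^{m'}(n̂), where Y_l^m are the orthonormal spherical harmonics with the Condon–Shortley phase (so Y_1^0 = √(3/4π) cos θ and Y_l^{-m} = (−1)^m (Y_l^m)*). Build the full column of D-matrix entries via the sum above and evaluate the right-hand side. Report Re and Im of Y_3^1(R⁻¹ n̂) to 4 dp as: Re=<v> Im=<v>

Need the full column D^3_{m',1} for m'=−3..3 at α=4.1254, β=3.0161, γ=1.0425.
cos(β/2)=0.062705, sin(β/2)=0.998032
d^3_{-3,1}: single k=4 term ⇒ +0.015109;  D = +0.005012-0.014253i
d^3_{-2,1}: k∈[3..4] ⇒ +0.001550 -0.196348 = -0.194798;  D = -0.117218-0.155583i
d^3_{-1,1}: k∈[2..4] ⇒ +0.000092 -0.031209 +0.988251 = +0.957134;  D = -0.955486+0.056145i
d^3_{0,1}: k∈[1..3] ⇒ +0.000003 -0.002547 +0.215088 = +0.212544;  D = +0.107136-0.183568i
d^3_{1,1}: k∈[0..2] ⇒ +0.000000 -0.000123 +0.023406 = +0.023283;  D = +0.010243+0.020909i
d^3_{2,1}: k∈[0..1] ⇒ -0.000003 +0.001550 = +0.001547;  D = -0.001534-0.000203i
d^3_{3,1}: single k=0 term ⇒ +0.000060;  D = +0.000039-0.000045i
Y_3^{m'}(θ=2.1225,φ=0.5078) and Σ D·Y over m':
  (+0.0050-0.0143i)·(+0.0122-0.2574i)  (-0.1172-0.1556i)·(-0.2048+0.3301i)  (-0.9555+0.0561i)·(+0.0899-0.0500i)  (+0.1071-0.1836i)·(+0.3181+0.0000i)  (+0.0102+0.0209i)·(-0.0899-0.0500i)  (-0.0015-0.0002i)·(-0.2048-0.3301i)  (+0.0000-0.0000i)·(-0.0122-0.2574i)
Y_3^1(R⁻¹ n̂) = +0.023158-0.015731i

Re=0.0232 Im=-0.0157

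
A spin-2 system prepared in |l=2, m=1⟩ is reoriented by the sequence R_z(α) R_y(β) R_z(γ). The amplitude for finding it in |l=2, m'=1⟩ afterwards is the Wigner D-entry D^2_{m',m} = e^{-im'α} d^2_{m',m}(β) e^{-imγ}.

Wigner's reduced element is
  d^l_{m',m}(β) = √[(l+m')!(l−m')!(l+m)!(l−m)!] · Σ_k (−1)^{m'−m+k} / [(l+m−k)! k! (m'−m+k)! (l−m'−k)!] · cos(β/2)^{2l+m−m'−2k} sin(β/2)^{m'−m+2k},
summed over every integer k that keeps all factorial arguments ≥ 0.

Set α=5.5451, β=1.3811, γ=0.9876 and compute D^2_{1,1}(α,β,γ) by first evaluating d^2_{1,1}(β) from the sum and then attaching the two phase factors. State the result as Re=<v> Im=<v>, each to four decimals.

Split into d^2_{1,1}(β=1.3811) × two z-phases.
With c≡cos(β/2)=0.770896 and s≡sin(β/2)=0.636961, N=[6·1·6·1]^{1/2}=6.000000
Admissible k: 0..1 (factorial args all ≥0)
  k=0: (−1)^0·6.0000/(6)·0.7709^4·0.6370^0 = +0.353169
  k=1: (−1)^1·6.0000/(2)·0.7709^2·0.6370^2 = -0.723334
d^2_{1,1}(1.3811) = +0.353169 -0.723334 = -0.370165
Attach z-rotation phases: D = e^{-i(1)(5.5451)}·(-0.370165)·e^{-i(1)(0.9876)} = -0.358701+0.091406i

Re=-0.3587 Im=0.0914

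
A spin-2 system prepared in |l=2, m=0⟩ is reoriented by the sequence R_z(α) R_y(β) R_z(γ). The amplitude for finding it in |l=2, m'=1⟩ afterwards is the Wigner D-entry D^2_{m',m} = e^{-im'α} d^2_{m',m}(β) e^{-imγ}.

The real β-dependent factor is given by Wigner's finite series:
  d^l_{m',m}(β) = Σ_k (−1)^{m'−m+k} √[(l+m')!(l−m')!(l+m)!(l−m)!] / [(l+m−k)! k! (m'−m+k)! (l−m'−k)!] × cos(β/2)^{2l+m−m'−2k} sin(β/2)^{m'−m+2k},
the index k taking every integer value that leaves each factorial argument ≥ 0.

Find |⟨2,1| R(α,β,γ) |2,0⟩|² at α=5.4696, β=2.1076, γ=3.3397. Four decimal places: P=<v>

P=0.2897

First d^2_{1,0}(β=2.1076), then the phase factors e^{-i(1)α} and e^{-i(0)γ}:
Half-angle: c=0.494271, s=0.869308. N=√(6·1·2·2)=4.898979
k∈{0,1} keeps every argument non-negative
  k=0: (−1)^1·4.8990/(2)·0.4943^3·0.8693^1 = -0.257126
  k=1: (−1)^2·4.8990/(2)·0.4943^1·0.8693^3 = +0.795356
d^2_{1,0}(2.1076) = -0.257126 +0.795356 = +0.538231
|D^2_{1,0}|² = |d^2_{1,0}(β)|² = (+0.538231)² = 0.289692 (the z-rotation phases have unit modulus)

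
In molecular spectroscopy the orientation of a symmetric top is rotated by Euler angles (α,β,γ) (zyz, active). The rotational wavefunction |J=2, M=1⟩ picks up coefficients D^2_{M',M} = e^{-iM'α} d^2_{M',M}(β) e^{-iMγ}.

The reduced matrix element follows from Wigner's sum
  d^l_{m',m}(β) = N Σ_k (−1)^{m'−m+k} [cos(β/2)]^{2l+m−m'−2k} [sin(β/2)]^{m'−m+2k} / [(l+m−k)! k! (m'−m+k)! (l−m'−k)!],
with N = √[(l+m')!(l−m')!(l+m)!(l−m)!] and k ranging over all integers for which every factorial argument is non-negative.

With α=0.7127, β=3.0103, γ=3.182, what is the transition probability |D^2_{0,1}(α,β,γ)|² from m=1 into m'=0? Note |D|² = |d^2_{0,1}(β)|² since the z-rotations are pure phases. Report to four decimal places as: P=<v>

P=0.0253

D^2_{0,1}(0.7127,3.0103,3.182) = e^{-i·0·0.7127}·d^2_{0,1}(3.0103)·e^{-i·1·3.182}. Compute d first:
With c≡cos(β/2)=0.065599 and s≡sin(β/2)=0.997846, N=[2·2·6·1]^{1/2}=4.898979
Admissible k: 1..2 (factorial args all ≥0)
  k=1: (−1)^0·4.8990/(2)·0.0656^3·0.9978^1 = +0.000690
  k=2: (−1)^1·4.8990/(2)·0.0656^1·0.9978^3 = -0.159648
d^2_{0,1}(3.0103) = +0.000690 -0.159648 = -0.158958
|D^2_{0,1}|² = |d^2_{0,1}(β)|² = (-0.158958)² = 0.025268 (the z-rotation phases have unit modulus)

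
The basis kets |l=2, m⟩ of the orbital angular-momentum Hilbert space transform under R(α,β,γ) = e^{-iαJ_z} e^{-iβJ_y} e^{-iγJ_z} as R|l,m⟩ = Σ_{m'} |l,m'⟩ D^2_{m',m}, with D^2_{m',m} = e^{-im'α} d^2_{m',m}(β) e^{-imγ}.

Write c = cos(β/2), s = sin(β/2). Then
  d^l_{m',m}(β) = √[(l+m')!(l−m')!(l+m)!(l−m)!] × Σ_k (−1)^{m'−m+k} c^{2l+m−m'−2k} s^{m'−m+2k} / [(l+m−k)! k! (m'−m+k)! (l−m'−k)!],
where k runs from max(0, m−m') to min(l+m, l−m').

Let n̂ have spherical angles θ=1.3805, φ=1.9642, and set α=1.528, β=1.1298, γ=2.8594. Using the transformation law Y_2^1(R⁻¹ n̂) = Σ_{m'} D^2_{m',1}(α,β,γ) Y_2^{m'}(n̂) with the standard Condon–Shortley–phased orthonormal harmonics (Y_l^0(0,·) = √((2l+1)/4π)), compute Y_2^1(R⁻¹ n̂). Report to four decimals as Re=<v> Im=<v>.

Need the full column D^2_{m',1} for m'=−2..2 at α=1.528, β=1.1298, γ=2.8594.
cos(β/2)=0.844642, sin(β/2)=0.535331
d^2_{-2,1}: single k=3 term ⇒ +0.259162;  D = +0.254169+0.050624i
d^2_{-1,1}: k∈[2..3] ⇒ +0.613355 -0.082128 = +0.531227;  D = +0.125963-0.516077i
d^2_{0,1}: k∈[1..2] ⇒ +0.790163 -0.317407 = +0.472756;  D = -0.454057-0.131645i
d^2_{1,1}: k∈[0..1] ⇒ +0.508969 -0.613355 = -0.104387;  D = +0.033330-0.098922i
d^2_{2,1}: single k=0 term ⇒ -0.645165;  D = -0.602020-0.231969i
Y_2^{m'}(θ=1.3805,φ=1.9642) and Σ D·Y over m':
  (+0.2542+0.0506i)·(-0.2630+0.2637i)  (+0.1260-0.5161i)·(-0.0550-0.1325i)  (-0.4541-0.1316i)·(-0.2815+0.0000i)  (+0.0333-0.0989i)·(+0.0550-0.1325i)  (-0.6020-0.2320i)·(-0.2630-0.2637i)
Y_2^1(R⁻¹ n̂) = +0.058188+0.312398i

Re=0.0582 Im=0.3124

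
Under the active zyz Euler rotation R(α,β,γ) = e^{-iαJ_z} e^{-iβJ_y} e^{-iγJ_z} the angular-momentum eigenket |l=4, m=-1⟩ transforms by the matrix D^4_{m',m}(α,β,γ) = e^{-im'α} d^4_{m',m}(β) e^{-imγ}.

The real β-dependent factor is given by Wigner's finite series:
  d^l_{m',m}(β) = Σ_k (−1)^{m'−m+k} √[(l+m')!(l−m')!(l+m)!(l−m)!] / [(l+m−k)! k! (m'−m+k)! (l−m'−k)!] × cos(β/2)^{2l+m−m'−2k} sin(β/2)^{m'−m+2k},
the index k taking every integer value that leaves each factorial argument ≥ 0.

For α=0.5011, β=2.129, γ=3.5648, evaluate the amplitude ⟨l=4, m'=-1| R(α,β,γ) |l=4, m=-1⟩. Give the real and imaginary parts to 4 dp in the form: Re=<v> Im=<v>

Re=0.1372 Im=0.1818

First d^4_{-1,-1}(β=2.129), then the phase factors e^{-i(-1)α} and e^{-i(-1)γ}:
Half-angle: c=0.484942, s=0.874547. N=√(6·120·6·120)=720.000000
The bounds max(0,m−m')=0 and min(l+m,l−m')=3 give 4 terms
  k=0: (−1)^0·720.0000/(720)·0.4849^8·0.8745^0 = +0.003059
  k=1: (−1)^1·720.0000/(48)·0.4849^6·0.8745^2 = -0.149208
  k=2: (−1)^2·720.0000/(24)·0.4849^4·0.8745^4 = +0.970534
  k=3: (−1)^3·720.0000/(72)·0.4849^2·0.8745^6 = -1.052147
d^4_{-1,-1}(2.129) = +0.003059 -0.149208 +0.970534 -1.052147 = -0.227763
D = (+0.877055+0.480391i)·(-0.227763)·(-0.911776-0.410687i) = +0.137202+0.181802i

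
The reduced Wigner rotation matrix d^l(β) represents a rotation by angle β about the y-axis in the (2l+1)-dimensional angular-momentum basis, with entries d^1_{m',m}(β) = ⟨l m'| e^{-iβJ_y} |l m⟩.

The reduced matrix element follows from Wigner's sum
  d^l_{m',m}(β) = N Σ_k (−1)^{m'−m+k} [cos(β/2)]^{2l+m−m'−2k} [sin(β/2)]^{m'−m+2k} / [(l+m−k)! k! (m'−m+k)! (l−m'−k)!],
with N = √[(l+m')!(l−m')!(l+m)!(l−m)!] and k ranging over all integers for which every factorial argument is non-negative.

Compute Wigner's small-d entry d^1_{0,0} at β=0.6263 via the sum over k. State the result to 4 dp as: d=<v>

d=0.8102

d^1_{0,0}(β=0.6263) via Wigner's sum:
With c≡cos(β/2)=0.951368 and s≡sin(β/2)=0.308057, N=[1·1·1·1]^{1/2}=1.000000
The bounds max(0,m−m')=0 and min(l+m,l−m')=1 give 2 terms
  k=0: (−1)^0·1.0000/(1)·0.9514^2·0.3081^0 = +0.905101
  k=1: (−1)^1·1.0000/(1)·0.9514^0·0.3081^2 = -0.094899
d^1_{0,0}(0.6263) = +0.905101 -0.094899 = +0.810202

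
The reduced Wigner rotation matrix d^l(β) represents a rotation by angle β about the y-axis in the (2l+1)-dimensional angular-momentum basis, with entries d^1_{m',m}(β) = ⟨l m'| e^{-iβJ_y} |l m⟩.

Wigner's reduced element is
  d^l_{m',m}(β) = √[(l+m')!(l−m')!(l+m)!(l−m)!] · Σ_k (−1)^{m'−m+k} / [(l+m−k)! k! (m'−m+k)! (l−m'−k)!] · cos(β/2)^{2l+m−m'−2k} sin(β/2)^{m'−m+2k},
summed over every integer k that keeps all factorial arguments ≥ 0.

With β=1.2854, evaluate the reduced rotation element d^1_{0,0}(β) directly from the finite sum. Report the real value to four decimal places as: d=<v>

d^1_{0,0}(β=1.2854) via Wigner's sum:
c=cos(1.2854/2)=0.800480, s=sin(1.2854/2)=0.599359; N=√[1·1·1·1]=1.000000
k: max(0,(0)−(0))=0 … min(1+(0),1−(0))=1
  k=0: (−1)^0·1.0000/(1)·0.8005^2·0.5994^0 = +0.640769
  k=1: (−1)^1·1.0000/(1)·0.8005^0·0.5994^2 = -0.359231
d^1_{0,0}(1.2854) = +0.640769 -0.359231 = +0.281538

d=0.2815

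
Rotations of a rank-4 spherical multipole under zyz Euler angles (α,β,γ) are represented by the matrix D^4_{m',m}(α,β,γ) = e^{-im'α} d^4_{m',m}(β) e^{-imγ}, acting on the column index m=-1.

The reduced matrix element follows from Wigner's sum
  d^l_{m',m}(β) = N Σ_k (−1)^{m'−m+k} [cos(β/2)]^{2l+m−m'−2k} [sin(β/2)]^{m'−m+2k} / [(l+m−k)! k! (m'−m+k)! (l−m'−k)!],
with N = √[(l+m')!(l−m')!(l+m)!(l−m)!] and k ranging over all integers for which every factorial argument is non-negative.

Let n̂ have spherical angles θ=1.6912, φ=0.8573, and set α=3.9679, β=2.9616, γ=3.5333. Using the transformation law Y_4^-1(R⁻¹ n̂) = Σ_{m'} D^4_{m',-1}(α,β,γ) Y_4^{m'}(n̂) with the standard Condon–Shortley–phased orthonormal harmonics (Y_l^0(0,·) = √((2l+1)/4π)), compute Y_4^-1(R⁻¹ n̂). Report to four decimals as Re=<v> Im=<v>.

Re=-0.0762 Im=-0.0343

Need the full column D^4_{m',-1} for m'=−4..4 at α=3.9679, β=2.9616, γ=3.5333.
cos(β/2)=0.089875, sin(β/2)=0.995953
d^4_{-4,-1}: single k=3 term ⇒ +0.000043;  D = +0.000037+0.000023i
d^4_{-3,-1}: k∈[2..3] ⇒ +0.000004 -0.000849 = -0.000845;  D = +0.000814-0.000226i
d^4_{-2,-1}: k∈[1..3] ⇒ +0.000000 -0.000123 +0.010061 = +0.009938;  D = +0.004532-0.008844i
d^4_{-1,-1}: k∈[0..3] ⇒ +0.000000 -0.000008 +0.001926 -0.078833 = -0.076915;  D = -0.026575-0.072178i
d^4_{0,-1}: k∈[0..3] ⇒ -0.000000 +0.000155 -0.019089 +0.390684 = +0.371750;  D = -0.343594-0.141922i
d^4_{1,-1}: k∈[0..3] ⇒ +0.000005 -0.001926 +0.118250 -0.968079 = -0.851750;  D = -0.772570+0.358627i
d^4_{2,-1}: k∈[0..2] ⇒ -0.000082 +0.015091 -0.370635 = -0.355626;  D = +0.108449-0.338687i
d^4_{3,-1}: k∈[0..1] ⇒ +0.000849 -0.062572 = -0.061723;  D = +0.030477+0.053674i
d^4_{4,-1}: single k=0 term ⇒ -0.005324;  D = -0.005186-0.001204i
Y_4^{m'}(θ=1.6912,φ=0.8573) and Σ D·Y over m':
  (+0.0000+0.0000i)·(-0.4122+0.1219i)  (+0.0008-0.0002i)·(+0.1239+0.0793i)  (+0.0045-0.0088i)·(+0.0425+0.2933i)  (-0.0266-0.0722i)·(+0.1070-0.1236i)  (-0.3436-0.1419i)·(+0.2723+0.0000i)  (-0.7726+0.3586i)·(-0.1070-0.1236i)  (+0.1084-0.3387i)·(+0.0425-0.2933i)  (+0.0305+0.0537i)·(-0.1239+0.0793i)  (-0.0052-0.0012i)·(-0.4122-0.1219i)
Y_4^-1(R⁻¹ n̂) = -0.076208-0.034264i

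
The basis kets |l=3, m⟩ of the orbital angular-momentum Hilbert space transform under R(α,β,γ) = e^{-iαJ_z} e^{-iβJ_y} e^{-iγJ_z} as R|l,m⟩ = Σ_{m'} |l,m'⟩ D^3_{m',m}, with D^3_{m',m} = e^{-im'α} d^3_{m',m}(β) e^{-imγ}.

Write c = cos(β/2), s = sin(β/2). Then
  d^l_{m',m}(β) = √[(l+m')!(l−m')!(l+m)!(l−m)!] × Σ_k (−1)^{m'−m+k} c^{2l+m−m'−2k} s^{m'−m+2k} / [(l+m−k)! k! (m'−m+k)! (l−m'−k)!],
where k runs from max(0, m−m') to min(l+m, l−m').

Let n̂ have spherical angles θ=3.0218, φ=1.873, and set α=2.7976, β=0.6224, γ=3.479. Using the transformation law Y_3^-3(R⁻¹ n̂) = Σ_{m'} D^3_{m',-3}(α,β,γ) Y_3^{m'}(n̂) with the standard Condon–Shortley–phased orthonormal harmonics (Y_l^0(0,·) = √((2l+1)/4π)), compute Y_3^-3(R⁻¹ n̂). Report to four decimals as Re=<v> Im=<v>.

Re=-0.0126 Im=-0.1109

Need the full column D^3_{m',-3} for m'=−3..3 at α=2.7976, β=0.6224, γ=3.479.
cos(β/2)=0.951967, sin(β/2)=0.306201
d^3_{-3,-3}: single k=0 term ⇒ +0.744271;  D = +0.744125-0.014703i
d^3_{-2,-3}: single k=0 term ⇒ -0.586397;  D = +0.555842+0.186817i
d^3_{-1,-3}: single k=0 term ⇒ +0.298227;  D = +0.234084+0.184780i
d^3_{0,-3}: single k=0 term ⇒ -0.110765;  D = +0.058703+0.093930i
d^3_{1,-3}: single k=0 term ⇒ +0.030854;  D = +0.006570+0.030147i
d^3_{2,-3}: single k=0 term ⇒ -0.006277;  D = -0.000810+0.006224i
d^3_{3,-3}: single k=0 term ⇒ +0.000824;  D = -0.000376+0.000734i
Y_3^{m'}(θ=3.0218,φ=1.873) and Σ D·Y over m':
  (+0.7441-0.0147i)·(+0.0006+0.0004i)  (+0.5558+0.1868i)·(+0.0119-0.0082i)  (+0.2341+0.1848i)·(-0.0452-0.1449i)  (+0.0587+0.0939i)·(-0.7145+0.0000i)  (+0.0066+0.0301i)·(+0.0452-0.1449i)  (-0.0008+0.0062i)·(+0.0119+0.0082i)  (-0.0004+0.0007i)·(-0.0006+0.0004i)
Y_3^-3(R⁻¹ n̂) = -0.012558-0.110924i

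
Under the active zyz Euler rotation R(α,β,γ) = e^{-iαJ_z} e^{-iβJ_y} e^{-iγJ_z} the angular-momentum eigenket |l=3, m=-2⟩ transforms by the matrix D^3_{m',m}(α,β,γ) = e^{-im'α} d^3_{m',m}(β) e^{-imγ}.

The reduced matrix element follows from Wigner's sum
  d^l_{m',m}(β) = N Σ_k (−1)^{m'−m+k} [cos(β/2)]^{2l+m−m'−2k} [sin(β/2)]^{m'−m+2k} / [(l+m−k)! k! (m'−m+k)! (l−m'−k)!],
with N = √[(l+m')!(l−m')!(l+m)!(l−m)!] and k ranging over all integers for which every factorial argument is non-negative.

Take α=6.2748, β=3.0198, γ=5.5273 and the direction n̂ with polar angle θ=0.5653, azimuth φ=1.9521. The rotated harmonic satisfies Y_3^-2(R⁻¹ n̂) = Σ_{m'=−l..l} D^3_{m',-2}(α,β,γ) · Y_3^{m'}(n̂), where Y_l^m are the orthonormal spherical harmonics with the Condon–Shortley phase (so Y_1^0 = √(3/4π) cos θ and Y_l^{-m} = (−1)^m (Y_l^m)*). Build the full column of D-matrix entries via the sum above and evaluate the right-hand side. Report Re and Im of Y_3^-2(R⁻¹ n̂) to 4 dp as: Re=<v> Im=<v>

Re=0.0990 Im=-0.2023

Need the full column D^3_{m',-2} for m'=−3..3 at α=6.2748, β=3.0198, γ=5.5273.
cos(β/2)=0.060859, sin(β/2)=0.998146
d^3_{-3,-2}: single k=1 term ⇒ +0.000002;  D = +0.000000-0.000002i
d^3_{-2,-2}: k∈[0..1] ⇒ +0.000000 -0.000068 = -0.000068;  D = -0.000003+0.000068i
d^3_{-1,-2}: k∈[0..1] ⇒ -0.000003 +0.001418 = +0.001415;  D = +0.000072-0.001413i
d^3_{0,-2}: k∈[0..1] ⇒ +0.000075 -0.020136 = -0.020062;  D = -0.001183+0.020027i
d^3_{1,-2}: k∈[0..1] ⇒ -0.001418 +0.190675 = +0.189257;  D = +0.012748-0.188828i
d^3_{2,-2}: k∈[0..1] ⇒ +0.018382 -0.988930 = -0.970548;  D = -0.073494+0.967761i
d^3_{3,-2}: single k=0 term ⇒ -0.147696;  D = -0.012419+0.147173i
Y_3^{m'}(θ=0.5653,φ=1.9521) and Σ D·Y over m':
  (+0.0000-0.0000i)·(+0.0584+0.0266i)  (-0.0000+0.0001i)·(-0.1790+0.1711i)  (+0.0001-0.0014i)·(-0.1653-0.4122i)  (-0.0012+0.0200i)·(+0.1781+0.0000i)  (+0.0127-0.1888i)·(+0.1653-0.4122i)  (-0.0735+0.9678i)·(-0.1790-0.1711i)  (-0.0124+0.1472i)·(-0.0584+0.0266i)
Y_3^-2(R⁻¹ n̂) = +0.098980-0.202324i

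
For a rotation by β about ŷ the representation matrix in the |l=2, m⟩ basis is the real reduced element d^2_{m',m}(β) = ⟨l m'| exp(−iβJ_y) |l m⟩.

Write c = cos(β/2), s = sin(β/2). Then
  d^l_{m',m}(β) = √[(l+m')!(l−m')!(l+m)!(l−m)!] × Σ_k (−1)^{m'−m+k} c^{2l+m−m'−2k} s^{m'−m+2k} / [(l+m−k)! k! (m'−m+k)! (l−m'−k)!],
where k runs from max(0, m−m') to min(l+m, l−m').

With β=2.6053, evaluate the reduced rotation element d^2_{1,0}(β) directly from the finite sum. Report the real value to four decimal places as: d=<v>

d=0.5379

d^2_{1,0}(β=2.6053) via Wigner's sum:
With c≡cos(β/2)=0.264944 and s≡sin(β/2)=0.964264, N=[6·1·2·2]^{1/2}=4.898979
Admissible k: 0..1 (factorial args all ≥0)
  k=0: (−1)^1·4.8990/(2)·0.2649^3·0.9643^1 = -0.043927
  k=1: (−1)^2·4.8990/(2)·0.2649^1·0.9643^3 = +0.581859
d^2_{1,0}(2.6053) = -0.043927 +0.581859 = +0.537932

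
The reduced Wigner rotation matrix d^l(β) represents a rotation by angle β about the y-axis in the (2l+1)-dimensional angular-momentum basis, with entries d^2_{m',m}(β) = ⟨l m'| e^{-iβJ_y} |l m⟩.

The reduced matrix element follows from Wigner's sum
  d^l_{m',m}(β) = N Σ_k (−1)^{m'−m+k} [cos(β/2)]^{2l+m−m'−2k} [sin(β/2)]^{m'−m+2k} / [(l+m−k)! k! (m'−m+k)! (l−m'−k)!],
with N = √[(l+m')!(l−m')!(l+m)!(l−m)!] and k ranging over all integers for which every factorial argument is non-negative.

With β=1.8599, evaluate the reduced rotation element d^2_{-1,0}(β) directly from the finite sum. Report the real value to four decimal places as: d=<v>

d^2_{-1,0}(β=1.8599) via Wigner's sum:
Half-angle: c=0.597874, s=0.801590. N=√(1·6·2·2)=4.898979
k: max(0,(0)−(-1))=1 … min(2+(0),2−(-1))=2
  k=1: (−1)^0·4.8990/(2)·0.5979^3·0.8016^1 = +0.419621
  k=2: (−1)^1·4.8990/(2)·0.5979^1·0.8016^3 = -0.754297
d^2_{-1,0}(1.8599) = +0.419621 -0.754297 = -0.334676

d=-0.3347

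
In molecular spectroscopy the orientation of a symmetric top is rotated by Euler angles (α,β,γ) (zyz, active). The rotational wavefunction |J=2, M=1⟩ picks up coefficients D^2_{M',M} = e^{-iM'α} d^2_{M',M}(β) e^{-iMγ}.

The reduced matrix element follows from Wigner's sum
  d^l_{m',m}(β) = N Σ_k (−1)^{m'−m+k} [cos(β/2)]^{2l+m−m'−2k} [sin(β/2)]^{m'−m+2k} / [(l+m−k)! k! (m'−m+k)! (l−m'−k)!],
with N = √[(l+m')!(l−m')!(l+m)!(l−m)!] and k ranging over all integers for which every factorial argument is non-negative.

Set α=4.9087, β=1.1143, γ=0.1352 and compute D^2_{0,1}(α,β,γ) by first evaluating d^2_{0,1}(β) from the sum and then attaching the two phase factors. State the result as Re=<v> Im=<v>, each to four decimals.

Re=0.4802 Im=-0.0653

Split into d^2_{0,1}(β=1.1143) × two z-phases.
With c≡cos(β/2)=0.848766 and s≡sin(β/2)=0.528769, N=[2·2·6·1]^{1/2}=4.898979
k∈{1,2} keeps every argument non-negative
  k=1: (−1)^0·4.8990/(2)·0.8488^3·0.5288^1 = +0.791963
  k=2: (−1)^1·4.8990/(2)·0.8488^1·0.5288^3 = -0.307371
d^2_{0,1}(1.1143) = +0.791963 -0.307371 = +0.484593
Phases: e^{-i·(0)·4.9087}=+1.000000+0.000000i, e^{-i·(1)·0.1352}=+0.990874-0.134788i ⇒ D=+0.480171-0.065318i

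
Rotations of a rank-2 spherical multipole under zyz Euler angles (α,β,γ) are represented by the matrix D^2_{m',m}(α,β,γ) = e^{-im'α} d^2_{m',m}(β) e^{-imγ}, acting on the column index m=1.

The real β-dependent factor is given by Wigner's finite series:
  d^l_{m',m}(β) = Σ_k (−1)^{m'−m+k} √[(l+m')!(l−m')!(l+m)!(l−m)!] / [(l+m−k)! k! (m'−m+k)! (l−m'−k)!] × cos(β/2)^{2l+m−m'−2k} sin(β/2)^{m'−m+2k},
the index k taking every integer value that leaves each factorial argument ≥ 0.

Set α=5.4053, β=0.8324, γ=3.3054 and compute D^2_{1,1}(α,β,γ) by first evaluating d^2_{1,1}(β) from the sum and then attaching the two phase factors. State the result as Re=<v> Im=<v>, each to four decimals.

Re=-0.2189 Im=-0.1897

D^2_{1,1}(5.4053,0.8324,3.3054) = e^{-i·1·5.4053}·d^2_{1,1}(0.8324)·e^{-i·1·3.3054}. Compute d first:
Half-angle: c=0.914632, s=0.404288. N=√(6·1·6·1)=6.000000
Admissible k: 0..1 (factorial args all ≥0)
  k=0: (−1)^0·6.0000/(6)·0.9146^4·0.4043^0 = +0.699818
  k=1: (−1)^1·6.0000/(2)·0.9146^2·0.4043^2 = -0.410199
d^2_{1,1}(0.8324) = +0.699818 -0.410199 = +0.289619
D = (+0.638780+0.769390i)·(+0.289619)·(-0.986614+0.163076i) = -0.218864-0.189677i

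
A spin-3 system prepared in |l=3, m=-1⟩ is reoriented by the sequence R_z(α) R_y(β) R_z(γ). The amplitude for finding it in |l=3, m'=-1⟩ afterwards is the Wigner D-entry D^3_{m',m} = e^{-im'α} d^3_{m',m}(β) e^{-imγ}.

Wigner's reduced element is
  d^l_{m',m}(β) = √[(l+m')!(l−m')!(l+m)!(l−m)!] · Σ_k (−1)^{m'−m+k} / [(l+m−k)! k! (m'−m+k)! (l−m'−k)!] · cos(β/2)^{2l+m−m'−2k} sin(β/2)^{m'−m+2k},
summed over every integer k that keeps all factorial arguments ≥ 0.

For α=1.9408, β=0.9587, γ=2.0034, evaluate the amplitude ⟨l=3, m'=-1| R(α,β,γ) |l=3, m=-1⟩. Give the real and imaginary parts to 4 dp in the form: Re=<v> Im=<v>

Split into d^3_{-1,-1}(β=0.9587) × two z-phases.
With c≡cos(β/2)=0.887295 and s≡sin(β/2)=0.461203, N=[2·24·2·24]^{1/2}=48.000000
The bounds max(0,m−m')=0 and min(l+m,l−m')=2 give 3 terms
  k=0: (−1)^0·48.0000/(48)·0.8873^6·0.4612^0 = +0.487987
  k=1: (−1)^1·48.0000/(6)·0.8873^4·0.4612^2 = -1.054740
  k=2: (−1)^2·48.0000/(8)·0.8873^2·0.4612^4 = +0.213724
d^3_{-1,-1}(0.9587) = +0.487987 -1.054740 +0.213724 = -0.353029
Attach z-rotation phases: D = e^{-i(-1)(1.9408)}·(-0.353029)·e^{-i(-1)(2.0034)} = +0.245296+0.253888i

Re=0.2453 Im=0.2539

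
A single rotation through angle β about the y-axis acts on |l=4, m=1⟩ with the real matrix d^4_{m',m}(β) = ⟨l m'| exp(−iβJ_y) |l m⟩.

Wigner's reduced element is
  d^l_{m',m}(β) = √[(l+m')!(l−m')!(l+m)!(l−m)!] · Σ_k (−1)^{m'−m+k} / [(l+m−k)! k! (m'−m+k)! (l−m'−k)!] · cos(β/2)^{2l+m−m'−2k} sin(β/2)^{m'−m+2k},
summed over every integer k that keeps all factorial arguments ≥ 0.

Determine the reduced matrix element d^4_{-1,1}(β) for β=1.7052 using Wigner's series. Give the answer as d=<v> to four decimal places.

d^4_{-1,1}(β=1.7052) via Wigner's sum:
Half-angle: c=0.658028, s=0.752994. N=√(6·120·120·6)=720.000000
The bounds max(0,m−m')=2 and min(l+m,l−m')=5 give 4 terms
  k=2: (−1)^0·720.0000/(72)·0.6580^6·0.7530^2 = +0.460307
  k=3: (−1)^1·720.0000/(24)·0.6580^4·0.7530^4 = -1.808270
  k=4: (−1)^2·720.0000/(48)·0.6580^2·0.7530^6 = +1.183935
  k=5: (−1)^3·720.0000/(720)·0.6580^0·0.7530^8 = -0.103355
d^4_{-1,1}(1.7052) = +0.460307 -1.808270 +1.183935 -0.103355 = -0.267383

d=-0.2674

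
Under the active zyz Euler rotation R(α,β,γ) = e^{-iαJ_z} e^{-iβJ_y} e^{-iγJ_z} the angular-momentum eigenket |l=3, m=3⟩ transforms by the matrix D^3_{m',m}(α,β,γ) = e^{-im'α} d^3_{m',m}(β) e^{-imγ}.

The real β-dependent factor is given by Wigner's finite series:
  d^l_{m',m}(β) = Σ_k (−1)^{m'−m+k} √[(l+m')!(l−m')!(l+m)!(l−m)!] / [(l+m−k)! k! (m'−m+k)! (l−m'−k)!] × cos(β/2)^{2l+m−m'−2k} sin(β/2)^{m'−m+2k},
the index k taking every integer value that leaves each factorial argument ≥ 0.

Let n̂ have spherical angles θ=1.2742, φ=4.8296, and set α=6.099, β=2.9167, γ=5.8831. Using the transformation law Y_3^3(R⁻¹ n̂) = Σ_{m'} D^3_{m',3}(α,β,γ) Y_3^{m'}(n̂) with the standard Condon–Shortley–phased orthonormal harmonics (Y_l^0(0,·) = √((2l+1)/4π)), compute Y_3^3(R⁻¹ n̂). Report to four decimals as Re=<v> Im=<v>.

Need the full column D^3_{m',3} for m'=−3..3 at α=6.099, β=2.9167, γ=5.8831.
cos(β/2)=0.112210, sin(β/2)=0.993685
d^3_{-3,3}: single k=6 term ⇒ +0.962701;  D = +0.767728+0.580849i
d^3_{-2,3}: single k=5 term ⇒ +0.266286;  D = +0.179339+0.196839i
d^3_{-1,3}: single k=4 term ⇒ +0.047544;  D = +0.025042+0.040415i
d^3_{0,3}: single k=3 term ⇒ +0.006199;  D = +0.002245+0.005779i
d^3_{1,3}: single k=2 term ⇒ +0.000606;  D = +0.000112+0.000596i
d^3_{2,3}: single k=1 term ⇒ +0.000043;  D = +0.000000+0.000043i
d^3_{3,3}: single k=0 term ⇒ +0.000002;  D = -0.000000+0.000002i
Y_3^{m'}(θ=1.2742,φ=4.8296) and Σ D·Y over m':
  (+0.7677+0.5808i)·(-0.1257-0.3426i)  (+0.1793+0.1968i)·(-0.2657+0.0635i)  (+0.0250+0.0404i)·(-0.0207-0.1759i)  (+0.0022+0.0058i)·(-0.2806+0.0000i)  (+0.0001+0.0006i)·(+0.0207-0.1759i)  (+0.0000+0.0000i)·(-0.2657-0.0635i)  (-0.0000+0.0000i)·(+0.1257-0.3426i)
Y_3^3(R⁻¹ n̂) = +0.048426-0.383829i

Re=0.0484 Im=-0.3838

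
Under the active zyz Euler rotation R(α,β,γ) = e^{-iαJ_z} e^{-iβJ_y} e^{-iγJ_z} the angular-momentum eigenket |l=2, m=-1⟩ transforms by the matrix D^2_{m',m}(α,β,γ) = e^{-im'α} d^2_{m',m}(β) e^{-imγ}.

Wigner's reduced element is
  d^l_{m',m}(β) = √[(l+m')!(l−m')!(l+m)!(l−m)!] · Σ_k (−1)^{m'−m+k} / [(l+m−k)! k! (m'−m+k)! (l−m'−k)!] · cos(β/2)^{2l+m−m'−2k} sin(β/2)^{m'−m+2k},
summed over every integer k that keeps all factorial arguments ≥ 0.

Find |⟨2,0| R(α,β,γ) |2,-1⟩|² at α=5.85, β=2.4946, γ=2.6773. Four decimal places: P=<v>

P=0.3470

First d^2_{0,-1}(β=2.4946), then the phase factors e^{-i(0)α} and e^{-i(-1)γ}:
With c≡cos(β/2)=0.317883 and s≡sin(β/2)=0.948130, N=[2·2·1·6]^{1/2}=4.898979
k: max(0,(-1)−(0))=0 … min(2+(-1),2−(0))=1
  k=0: (−1)^1·4.8990/(2)·0.3179^3·0.9481^1 = -0.074601
  k=1: (−1)^2·4.8990/(2)·0.3179^1·0.9481^3 = +0.663662
d^2_{0,-1}(2.4946) = -0.074601 +0.663662 = +0.589061
|D^2_{0,-1}|² = |d^2_{0,-1}(β)|² = (+0.589061)² = 0.346992 (the z-rotation phases have unit modulus)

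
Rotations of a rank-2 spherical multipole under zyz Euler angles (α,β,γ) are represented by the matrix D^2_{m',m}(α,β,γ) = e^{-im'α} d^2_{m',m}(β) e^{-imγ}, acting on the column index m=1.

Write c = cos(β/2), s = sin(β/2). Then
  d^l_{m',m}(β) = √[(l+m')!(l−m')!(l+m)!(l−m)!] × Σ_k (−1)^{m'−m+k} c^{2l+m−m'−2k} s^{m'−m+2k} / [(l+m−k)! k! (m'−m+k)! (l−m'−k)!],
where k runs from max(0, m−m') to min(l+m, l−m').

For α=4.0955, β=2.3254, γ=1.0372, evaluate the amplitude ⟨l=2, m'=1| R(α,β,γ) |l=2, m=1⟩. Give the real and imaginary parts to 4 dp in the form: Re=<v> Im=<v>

Re=-0.1523 Im=-0.3408

First d^2_{1,1}(β=2.3254), then the phase factors e^{-i(1)α} and e^{-i(1)γ}:
Half-angle: c=0.396863, s=0.917878. N=√(6·1·6·1)=6.000000
Admissible k: 0..1 (factorial args all ≥0)
  k=0: (−1)^0·6.0000/(6)·0.3969^4·0.9179^0 = +0.024806
  k=1: (−1)^1·6.0000/(2)·0.3969^2·0.9179^2 = -0.398081
d^2_{1,1}(2.3254) = +0.024806 -0.398081 = -0.373275
D = (-0.578500+0.815682i)·(-0.373275)·(+0.508633-0.860983i) = -0.152313-0.340786i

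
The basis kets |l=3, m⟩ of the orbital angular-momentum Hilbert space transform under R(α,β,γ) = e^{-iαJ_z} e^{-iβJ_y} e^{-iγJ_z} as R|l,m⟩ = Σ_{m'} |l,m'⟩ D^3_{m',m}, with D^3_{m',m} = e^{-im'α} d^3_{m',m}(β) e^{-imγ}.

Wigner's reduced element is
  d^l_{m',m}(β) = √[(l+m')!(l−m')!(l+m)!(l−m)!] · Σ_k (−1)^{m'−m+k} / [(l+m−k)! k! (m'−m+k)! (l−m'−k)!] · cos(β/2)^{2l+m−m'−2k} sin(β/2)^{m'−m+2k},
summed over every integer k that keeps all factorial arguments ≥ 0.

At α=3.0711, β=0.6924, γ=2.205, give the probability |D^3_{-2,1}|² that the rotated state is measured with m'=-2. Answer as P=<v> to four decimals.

P=0.0370

First d^3_{-2,1}(β=0.6924), then the phase factors e^{-i(-2)α} and e^{-i(1)γ}:
c=cos(0.6924/2)=0.940669, s=sin(0.6924/2)=0.339326; N=√[1·120·24·2]=75.894664
k∈{3,4} keeps every argument non-negative
  k=3: (−1)^0·75.8947/(12)·0.9407^3·0.3393^3 = +0.205679
  k=4: (−1)^1·75.8947/(24)·0.9407^1·0.3393^5 = -0.013382
d^3_{-2,1}(0.6924) = +0.205679 -0.013382 = +0.192297
|D^3_{-2,1}|² = |d^3_{-2,1}(β)|² = (+0.192297)² = 0.036978 (the z-rotation phases have unit modulus)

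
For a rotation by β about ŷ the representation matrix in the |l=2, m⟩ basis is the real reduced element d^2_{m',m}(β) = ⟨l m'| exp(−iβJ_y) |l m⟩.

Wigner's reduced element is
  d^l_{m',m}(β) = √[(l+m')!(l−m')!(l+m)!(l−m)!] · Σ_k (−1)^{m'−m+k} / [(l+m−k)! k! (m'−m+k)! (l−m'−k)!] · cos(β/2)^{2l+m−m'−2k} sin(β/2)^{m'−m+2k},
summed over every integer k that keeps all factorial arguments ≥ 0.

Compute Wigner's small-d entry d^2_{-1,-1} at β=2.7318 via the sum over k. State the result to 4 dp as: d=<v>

d=-0.1173

d^2_{-1,-1}(β=2.7318) via Wigner's sum:
Half-angle: c=0.203466, s=0.979082. N=√(1·6·1·6)=6.000000
The bounds max(0,m−m')=0 and min(l+m,l−m')=1 give 2 terms
  k=0: (−1)^0·6.0000/(6)·0.2035^4·0.9791^0 = +0.001714
  k=1: (−1)^1·6.0000/(2)·0.2035^2·0.9791^2 = -0.119053
d^2_{-1,-1}(2.7318) = +0.001714 -0.119053 = -0.117340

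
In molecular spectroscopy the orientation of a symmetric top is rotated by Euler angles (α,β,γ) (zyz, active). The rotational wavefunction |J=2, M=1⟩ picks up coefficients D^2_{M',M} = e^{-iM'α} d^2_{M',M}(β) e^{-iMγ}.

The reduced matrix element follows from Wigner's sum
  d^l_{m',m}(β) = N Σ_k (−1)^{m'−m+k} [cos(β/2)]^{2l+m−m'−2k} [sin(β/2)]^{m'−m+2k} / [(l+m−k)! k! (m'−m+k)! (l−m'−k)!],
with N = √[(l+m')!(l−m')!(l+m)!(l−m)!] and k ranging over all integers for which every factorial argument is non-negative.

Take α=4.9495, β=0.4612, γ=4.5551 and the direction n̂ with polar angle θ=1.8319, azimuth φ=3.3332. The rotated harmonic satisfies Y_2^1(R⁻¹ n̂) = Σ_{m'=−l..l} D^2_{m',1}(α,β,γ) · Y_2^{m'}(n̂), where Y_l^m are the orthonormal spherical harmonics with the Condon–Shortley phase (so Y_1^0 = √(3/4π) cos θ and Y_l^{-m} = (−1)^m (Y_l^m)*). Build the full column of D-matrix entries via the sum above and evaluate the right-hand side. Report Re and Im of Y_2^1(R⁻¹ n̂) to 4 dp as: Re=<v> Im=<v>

Re=0.1823 Im=0.0437

Need the full column D^2_{m',1} for m'=−2..2 at α=4.9495, β=0.4612, γ=4.5551.
cos(β/2)=0.973529, sin(β/2)=0.228562
d^2_{-2,1}: single k=3 term ⇒ +0.023248;  D = +0.013725-0.018764i
d^2_{-1,1}: k∈[2..3] ⇒ +0.148534 -0.002729 = +0.145805;  D = +0.134611+0.056026i
d^2_{0,1}: k∈[1..2] ⇒ +0.516567 -0.028473 = +0.488093;  D = -0.076456+0.482068i
d^2_{1,1}: k∈[0..1] ⇒ +0.898248 -0.148534 = +0.749714;  D = -0.747327+0.059780i
d^2_{2,1}: single k=0 term ⇒ -0.421775;  D = +0.131448+0.400769i
Y_2^{m'}(θ=1.8319,φ=3.3332) and Σ D·Y over m':
  (+0.0137-0.0188i)·(+0.3344-0.1348i)  (+0.1346+0.0560i)·(+0.1891-0.0367i)  (-0.0765+0.4821i)·(-0.2523+0.0000i)  (-0.7473+0.0598i)·(-0.1891-0.0367i)  (+0.1314+0.4008i)·(+0.3344+0.1348i)
Y_2^1(R⁻¹ n̂) = +0.182345+0.043732i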